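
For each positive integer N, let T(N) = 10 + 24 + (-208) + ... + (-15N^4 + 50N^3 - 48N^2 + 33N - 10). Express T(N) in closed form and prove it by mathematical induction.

We claim T(N) = -N(3N^4 - 5N^3 - 4N^2 - 5N + 1) for all N ≥ 1.
When N = 1: T(1) = 10, and the closed form gives 10. They agree.
Inductive step: suppose the statement holds for some p ≥ 1, so T(p) = p(-3p^4 + 5p^3 + 4p^2 + 5p - 1).
Then T(p+1) = T(p) + (-15p^4 - 10p^3 + 12p^2 + 27p + 10) = (p(-3p^4 + 5p^3 + 4p^2 + 5p - 1)) + (-15p^4 - 10p^3 + 12p^2 + 27p + 10).
Simplifying, T(p+1) = -(p + 1)(3p^4 + 7p^3 - p^2 - 16p - 10) = -(p+1)(3(p+1)^4 - 5(p+1)^3 - 4(p+1)^2 - 5(p+1) + 1),
which is the closed form with N = p+1.
By the principle of mathematical induction, the result holds for all N ≥ 1.

T(N) = -N(3N^4 - 5N^3 - 4N^2 - 5N + 1)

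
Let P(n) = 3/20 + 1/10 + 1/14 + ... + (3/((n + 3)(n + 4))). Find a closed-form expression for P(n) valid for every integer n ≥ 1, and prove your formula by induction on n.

We claim P(n) = 3n/(4(n + 4)) for all n ≥ 1.
For the base case n = 1: P(1) = 3/20, and the closed form gives 3/20. They agree.
Inductive step: assume the claim holds for n = m, so P(m) = 3m/(4(m + 4)).
Then P(m+1) = P(m) + (3/((m + 4)(m + 5))) = (3m/(4(m + 4))) + (3/((m + 4)(m + 5))).
Simplifying, P(m+1) = 3(m + 1)/(4(m + 5)) = 3(m+1)/(4((m+1) + 4)),
which is the closed form with n = m+1.
By induction, the statement is established for all n ≥ 1.

P(n) = 3n/(4(n + 4))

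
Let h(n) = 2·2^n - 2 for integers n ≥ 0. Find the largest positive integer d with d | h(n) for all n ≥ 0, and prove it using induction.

d = 2

Computing the first values: h(0) = 0 and h(1) = 2; gcd(0, 2) = 2, so d ≤ 2.
We prove 2 | 2·2^n - 2 for all n ≥ 0 by induction on n.
For the base case n = 0: h(0) = 0 = 2·(0), so 2 | h(0).
For the inductive step, assume it holds for an arbitrary p ≥ 0, i.e. 2 | h(p). Then
h(p+1) = 2·2^(p+1) - 2 = 2·(2·2^p - 2) + 2 = 2·h(p) + 2. The first term is divisible by 2 by the inductive hypothesis, and 2 is divisible by 2. Hence 2 | h(p+1).
Hence, by induction on n, the claim holds for every n ≥ 0.
Therefore the largest such d is 2.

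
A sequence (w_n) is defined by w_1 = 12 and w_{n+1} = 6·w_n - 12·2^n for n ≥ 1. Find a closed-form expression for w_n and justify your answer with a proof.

w_n = 3·2^n + 6^n

Computing the first terms: w_1 = 12, w_2 = 48, w_3 = 240. This suggests w_n = 3·2^n + 6^n.
Base step (n = 1): the formula gives 12 = 12 = w_1.
Inductive step: assume the claim holds for n = k, so w_k = 3·2^k + 6^k.
Then w_{k+1} = 6·w_k - 12·2^k = 6·(3·2^k + 6^k) - 12·2^k = 3·2^(k + 1) + 6^(k + 1),
which is the claimed formula at n = k+1.
This completes the induction.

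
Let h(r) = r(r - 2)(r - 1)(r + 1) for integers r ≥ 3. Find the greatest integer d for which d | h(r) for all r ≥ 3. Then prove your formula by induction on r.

d = 24

Computing the first values: h(3) = 24 and h(4) = 120; gcd(24, 120) = 24, so d ≤ 24.
We prove 24 | r(r - 2)(r - 1)(r + 1) for all r ≥ 3 by induction on r.
Base step (r = 3): h(3) = 24 = 24·(1), so 24 | h(3).
Inductive step: suppose the statement holds for some i ≥ 3, i.e. 24 | h(i). Then
h(i+1) − h(i) = (i-1)·i·(i+1)·(i+2) − (i-2)·(i-1)·i·(i+1) = (i-1)·i·(i+1)·[(i+2) − (i-2)] = 4·(i-1)·i·(i+1). The product of 3 consecutive integers is divisible by (3)! = 6, so h(i+1) − h(i) is divisible by 4·6 = 24. By the inductive hypothesis 24 | h(i), hence 24 | h(i+1).
This completes the induction.
Therefore the largest such d is 24.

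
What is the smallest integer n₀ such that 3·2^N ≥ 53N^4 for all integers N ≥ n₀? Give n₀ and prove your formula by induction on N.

n₀ = 22

At N = 21: 6291456 < 10307493, so the inequality fails and n₀ ≥ 22. We prove 3·2^N ≥ 53N^4 for all N ≥ 22.
Base case (N = 22): 3·2^N = 12582912 and 53N^4 = 12415568, so 12582912 ≥ 12415568.
Suppose the result is true for N = m, so 3·2^m ≥ 53m^4.
Then 3·2^(m + 1) = 2·(3·2^m) ≥ 2·(53m^4).
Also, for m ≥ 22 we have 2·(53m^4) ≥ 53(m+1)^4, since 2 ≥ (1 + 1/m)^4 for all m ≥ 22.
Combining, 3·2^(m + 1) ≥ 53(m+1)^4.
By induction, the statement is established for all N ≥ 22.
Hence the smallest such n₀ is 22.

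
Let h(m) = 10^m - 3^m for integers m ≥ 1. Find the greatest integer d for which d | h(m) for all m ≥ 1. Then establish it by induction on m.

Computing the first values: h(1) = 7 and h(2) = 91; gcd(7, 91) = 7, so d ≤ 7.
We prove 7 | 10^m - 3^m for all m ≥ 1 by induction on m.
For the base case m = 1: h(1) = 7 = 7·(1), so 7 | h(1).
Suppose the result is true for m = r, i.e. 7 | h(r). Then
10^{r+1} − 3^{r+1} = 10·10^r − 3·3^r = 10·(10^r − 3^r) + (7)·3^r. The first term is divisible by 7 by the inductive hypothesis, and the second term (7)·3^r is divisible by 7 since 7 | 7. Hence 7 | h(r+1).
By the principle of mathematical induction, the result holds for all m ≥ 1.
Therefore the largest such d is 7.

d = 7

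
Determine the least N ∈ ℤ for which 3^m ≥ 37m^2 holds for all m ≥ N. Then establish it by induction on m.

At m = 6: 729 < 1332, so the inequality fails and N ≥ 7. We prove 3^m ≥ 37m^2 for all m ≥ 7.
For the base case m = 7: 3^m = 2187 and 37m^2 = 1813, so 2187 ≥ 1813.
Inductive step: suppose the statement holds for some r ≥ 7, so 3^r ≥ 37r^2.
Then 3^(r + 1) = 3·(3^r) ≥ 3·(37r^2).
Also, for r ≥ 7 we have 3·(37r^2) ≥ 37(r+1)^2, since 3 ≥ (1 + 1/r)^2 for all r ≥ 7.
Combining, 3^(r + 1) ≥ 37(r+1)^2.
By induction, the statement is established for all m ≥ 7.
Hence the smallest such N is 7.

N = 7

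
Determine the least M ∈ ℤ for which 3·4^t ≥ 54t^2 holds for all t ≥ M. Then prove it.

At t = 4: 768 < 864, so the inequality fails and M ≥ 5. We prove 3·4^t ≥ 54t^2 for all t ≥ 5.
When t = 5: 3·4^t = 3072 and 54t^2 = 1350, so 3072 ≥ 1350.
Suppose the result is true for t = p, so 3·4^p ≥ 54p^2.
Then 3·4^(p + 1) = 4·(3·4^p) ≥ 4·(54p^2).
Also, for p ≥ 5 we have 4·(54p^2) ≥ 54(p+1)^2, since 4 ≥ (1 + 1/p)^2 for all p ≥ 5.
Combining, 3·4^(p + 1) ≥ 54(p+1)^2.
This completes the induction.
Hence the smallest such M is 5.

M = 5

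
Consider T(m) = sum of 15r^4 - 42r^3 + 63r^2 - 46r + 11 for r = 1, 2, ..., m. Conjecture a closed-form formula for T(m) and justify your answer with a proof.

T(m) = m(3m^4 - 3m^3 + 5m^2 - 2m - 2)

We claim T(m) = m(3m^4 - 3m^3 + 5m^2 - 2m - 2) for all m ≥ 1.
When m = 1: T(1) = 1, and the closed form gives 1. They agree.
For the inductive step, assume it holds for an arbitrary r ≥ 1, so T(r) = r(3r^4 - 3r^3 + 5r^2 - 2r - 2).
Then T(r+1) = T(r) + (15r^4 + 18r^3 + 27r^2 + 14r + 1) = (r(3r^4 - 3r^3 + 5r^2 - 2r - 2)) + (15r^4 + 18r^3 + 27r^2 + 14r + 1).
Simplifying, T(r+1) = (r + 1)(3r^4 + 9r^3 + 14r^2 + 11r + 1) = (r+1)(3(r+1)^4 - 3(r+1)^3 + 5(r+1)^2 - 2(r+1) - 2),
which is the closed form with m = r+1.
This completes the induction.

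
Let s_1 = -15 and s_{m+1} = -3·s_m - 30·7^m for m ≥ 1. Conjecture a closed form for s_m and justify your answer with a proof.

Computing the first terms: s_1 = -15, s_2 = -165, s_3 = -975. This suggests s_m = -2(-3)^m - 3·7^m.
For the base case m = 1: the formula gives -15 = -15 = s_1.
Inductive step: suppose the statement holds for some k ≥ 1, so s_k = -2(-3)^k - 3·7^k.
Then s_{k+1} = -3·s_k - 30·7^k = -3·(-2(-3)^k - 3·7^k) - 30·7^k = -2(-3)^(k + 1) - 3·7^(k + 1),
which is the claimed formula at m = k+1.
By induction, the statement is established for all m ≥ 1.

s_m = -2(-3)^m - 3·7^m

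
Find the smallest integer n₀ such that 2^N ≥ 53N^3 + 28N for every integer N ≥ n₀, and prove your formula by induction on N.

At N = 18: 262144 < 309600, so the inequality fails and n₀ ≥ 19. We prove 2^N ≥ 53N^3 + 28N for all N ≥ 19.
Base case (N = 19): 2^N = 524288 and 53N^3 + 28N = 364059, so 524288 ≥ 364059.
Suppose the result is true for N = k, so 2^k ≥ 53k^3 + 28k.
Then 2^(k + 1) = 2·(2^k) ≥ 2·(53k^3 + 28k).
Also, for k ≥ 19 we have 2·(53k^3 + 28k) ≥ 53(k+1)^3 + 28(k+1), since 2·(53k^3 + 28k) − (53(k+1)^3 + 28(k+1)) = 53k^3 - 159k^2 - 131k - 81, which is nonnegative for all k ≥ 19.
Combining, 2^(k + 1) ≥ 53(k+1)^3 + 28(k+1).
This completes the induction.
Hence the smallest such n₀ is 19.

n₀ = 19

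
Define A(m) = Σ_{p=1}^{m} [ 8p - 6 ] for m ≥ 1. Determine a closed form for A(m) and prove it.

We claim A(m) = 2m(2m - 1) for all m ≥ 1.
For the base case m = 1: A(1) = 2, and the closed form gives 2. They agree.
Suppose the result is true for m = p, so A(p) = 2p(2p - 1).
Then A(p+1) = A(p) + (8p + 2) = (2p(2p - 1)) + (8p + 2).
Simplifying, A(p+1) = 2(p + 1)(2p + 1) = 2(p+1)(2(p+1) - 1),
which is the closed form with m = p+1.
This completes the induction.

A(m) = 2m(2m - 1)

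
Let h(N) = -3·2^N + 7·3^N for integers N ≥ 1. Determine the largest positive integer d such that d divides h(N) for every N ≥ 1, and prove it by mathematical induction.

d = 3

Computing the first values: h(1) = 15 and h(2) = 51; gcd(15, 51) = 3, so d ≤ 3.
We prove 3 | -3·2^N + 7·3^N for all N ≥ 1 by induction on N.
When N = 1: h(1) = 15 = 3·(5), so 3 | h(1).
Suppose the result is true for N = k, i.e. 3 | h(k). Then
h(k+1) − 3·h(k) = (-3·2^(k+1) + 7·3^(k+1)) − 3·(-3·2^k + 7·3^k) = (-3)·2^k·(2 − 3) = (3)·2^k. Since 3 | h(k) by the inductive hypothesis, 3 | 3·h(k); and 3 | 3 since 3 = 3·1. Therefore 3 | h(k+1).
By the principle of mathematical induction, the result holds for all N ≥ 1.
Therefore the largest such d is 3.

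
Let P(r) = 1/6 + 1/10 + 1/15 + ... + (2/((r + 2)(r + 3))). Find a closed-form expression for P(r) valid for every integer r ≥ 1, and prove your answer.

We claim P(r) = 2r/(3(r + 3)) for all r ≥ 1.
When r = 1: P(1) = 1/6, and the closed form gives 1/6. They agree.
Inductive step: assume the claim holds for r = j, so P(j) = 2j/(3(j + 3)).
Then P(j+1) = P(j) + (2/((j + 3)(j + 4))) = (2j/(3(j + 3))) + (2/((j + 3)(j + 4))).
Simplifying, P(j+1) = 2(j + 1)/(3(j + 4)) = 2(j+1)/(3((j+1) + 3)),
which is the closed form with r = j+1.
By the principle of mathematical induction, the result holds for all r ≥ 1.

P(r) = 2r/(3(r + 3))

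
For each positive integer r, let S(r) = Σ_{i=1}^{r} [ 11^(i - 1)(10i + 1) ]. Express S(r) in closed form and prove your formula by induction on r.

We claim S(r) = 11^r·r for all r ≥ 1.
Base step (r = 1): S(1) = 11, and the closed form gives 11. They agree.
For the inductive step, assume it holds for an arbitrary i ≥ 1, so S(i) = 11^i·i.
Then S(i+1) = S(i) + (11^i(10i + 11)) = (11^i·i) + (11^i(10i + 11)).
Simplifying, S(i+1) = 11^(i + 1)(i + 1) = 11^(i+1)·(i+1),
which is the closed form with r = i+1.
By induction, the statement is established for all r ≥ 1.

S(r) = 11^r·r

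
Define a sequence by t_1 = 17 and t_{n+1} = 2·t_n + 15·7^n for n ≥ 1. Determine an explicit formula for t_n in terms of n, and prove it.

t_n = -2^(n + 1) + 3·7^n

Computing the first terms: t_1 = 17, t_2 = 139, t_3 = 1013. This suggests t_n = -2^(n + 1) + 3·7^n.
Base step (n = 1): the formula gives 17 = 17 = t_1.
For the inductive step, assume it holds for an arbitrary k ≥ 1, so t_k = -2^(k + 1) + 3·7^k.
Then t_{k+1} = 2·t_k + 15·7^k = 2·(-2^(k + 1) + 3·7^k) + 15·7^k = -2^(k + 2) + 3·7^(k + 1) = -2^((k+1) + 1) + 3·7^(k+1),
which is the claimed formula at n = k+1.
This completes the induction.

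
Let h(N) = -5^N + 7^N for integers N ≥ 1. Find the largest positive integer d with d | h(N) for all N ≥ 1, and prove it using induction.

d = 2

Computing the first values: h(1) = 2 and h(2) = 24; gcd(2, 24) = 2, so d ≤ 2.
We prove 2 | -5^N + 7^N for all N ≥ 1 by induction on N.
When N = 1: h(1) = 2 = 2·(1), so 2 | h(1).
For the inductive step, assume it holds for an arbitrary r ≥ 1, i.e. 2 | h(r). Then
7^{r+1} − 5^{r+1} = 7·7^r − 5·5^r = 7·(7^r − 5^r) + (2)·5^r. The first term is divisible by 2 by the inductive hypothesis, and the second term (2)·5^r is divisible by 2 since 2 | 2. Hence 2 | h(r+1).
Hence, by induction on N, the claim holds for every N ≥ 1.
Therefore the largest such d is 2.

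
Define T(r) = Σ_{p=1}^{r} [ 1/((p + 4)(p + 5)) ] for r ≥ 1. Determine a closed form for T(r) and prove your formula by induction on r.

We claim T(r) = r/(5(r + 5)) for all r ≥ 1.
Base case (r = 1): T(1) = 1/30, and the closed form gives 1/30. They agree.
Inductive step: suppose the statement holds for some p ≥ 1, so T(p) = p/(5(p + 5)).
Then T(p+1) = T(p) + (1/((p + 5)(p + 6))) = (p/(5(p + 5))) + (1/((p + 5)(p + 6))).
Simplifying, T(p+1) = (p + 1)/(5(p + 6)) = (p+1)/(5((p+1) + 5)),
which is the closed form with r = p+1.
Hence, by induction on r, the claim holds for every r ≥ 1.

T(r) = r/(5(r + 5))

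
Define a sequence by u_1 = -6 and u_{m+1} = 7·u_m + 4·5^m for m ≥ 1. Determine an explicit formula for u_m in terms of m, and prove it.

Computing the first terms: u_1 = -6, u_2 = -22, u_3 = -54. This suggests u_m = -2·5^m + 4·7^(m - 1).
Base step (m = 1): the formula gives -6 = -6 = u_1.
Inductive step: assume the claim holds for m = p, so u_p = -2·5^p + 4·7^(p - 1).
Then u_{p+1} = 7·u_p + 4·5^p = 7·(-2·5^p + 4·7^(p - 1)) + 4·5^p = -2·5^(p + 1) + 4·7^p = -2·5^(p+1) + 4·7^((p+1) - 1),
which is the claimed formula at m = p+1.
Hence, by induction on m, the claim holds for every m ≥ 1.

u_m = -2·5^m + 4·7^(m - 1)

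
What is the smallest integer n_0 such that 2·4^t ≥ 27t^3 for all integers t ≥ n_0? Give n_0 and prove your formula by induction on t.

n_0 = 6

At t = 5: 2048 < 3375, so the inequality fails and n_0 ≥ 6. We prove 2·4^t ≥ 27t^3 for all t ≥ 6.
Base case (t = 6): 2·4^t = 8192 and 27t^3 = 5832, so 8192 ≥ 5832.
Inductive step: assume the claim holds for t = r, so 2·4^r ≥ 27r^3.
Then 2·4^(r + 1) = 4·(2·4^r) ≥ 4·(27r^3).
Also, for r ≥ 6 we have 4·(27r^3) ≥ 27(r+1)^3, since 4 ≥ (1 + 1/r)^3 for all r ≥ 6.
Combining, 2·4^(r + 1) ≥ 27(r+1)^3.
By the principle of mathematical induction, the result holds for all t ≥ 6.
Hence the smallest such n_0 is 6.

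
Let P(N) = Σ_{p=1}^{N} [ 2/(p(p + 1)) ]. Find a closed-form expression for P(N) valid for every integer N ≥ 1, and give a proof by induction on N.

We claim P(N) = 2N/(N + 1) for all N ≥ 1.
Base case (N = 1): P(1) = 1, and the closed form gives 1. They agree.
Inductive step: assume the claim holds for N = p, so P(p) = 2p/(p + 1).
Then P(p+1) = P(p) + (2/((p + 1)(p + 2))) = (2p/(p + 1)) + (2/((p + 1)(p + 2))).
Simplifying, P(p+1) = 2(p + 1)/(p + 2) = 2(p+1)/((p+1) + 1),
which is the closed form with N = p+1.
By the principle of mathematical induction, the result holds for all N ≥ 1.

P(N) = 2N/(N + 1)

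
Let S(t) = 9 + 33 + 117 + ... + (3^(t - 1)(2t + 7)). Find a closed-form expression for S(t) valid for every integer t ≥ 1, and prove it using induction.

S(t) = 3^t(t + 3) - 3

We claim S(t) = 3^t(t + 3) - 3 for all t ≥ 1.
When t = 1: S(1) = 9, and the closed form gives 9. They agree.
For the inductive step, assume it holds for an arbitrary p ≥ 1, so S(p) = 3^p(p + 3) - 3.
Then S(p+1) = S(p) + (3^p(2p + 9)) = (3^p(p + 3) - 3) + (3^p(2p + 9)).
Simplifying, S(p+1) = 3·3^p·p + 12·3^p - 3 = 3^(p+1)((p+1) + 3) - 3,
which is the closed form with t = p+1.
Hence, by induction on t, the claim holds for every t ≥ 1.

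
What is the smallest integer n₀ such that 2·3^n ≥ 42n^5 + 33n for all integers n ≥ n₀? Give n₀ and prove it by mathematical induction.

At n = 15: 28697814 < 31894245, so the inequality fails and n₀ ≥ 16. We prove 2·3^n ≥ 42n^5 + 33n for all n ≥ 16.
Base step (n = 16): 2·3^n = 86093442 and 42n^5 + 33n = 44040720, so 86093442 ≥ 44040720.
Inductive step: suppose the statement holds for some i ≥ 16, so 2·3^i ≥ 42i^5 + 33i.
Then 2·3^(i + 1) = 3·(2·3^i) ≥ 3·(42i^5 + 33i).
Also, for i ≥ 16 we have 3·(42i^5 + 33i) ≥ 42(i+1)^5 + 33(i+1), since 3·(42i^5 + 33i) − (42(i+1)^5 + 33(i+1)) = 84i^5 - 210i^4 - 420i^3 - 420i^2 - 144i - 75, which is nonnegative for all i ≥ 16.
Combining, 2·3^(i + 1) ≥ 42(i+1)^5 + 33(i+1).
By the principle of mathematical induction, the result holds for all n ≥ 16.
Hence the smallest such n₀ is 16.

n₀ = 16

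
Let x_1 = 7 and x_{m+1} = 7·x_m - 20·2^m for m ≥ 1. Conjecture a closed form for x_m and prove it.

Computing the first terms: x_1 = 7, x_2 = 9, x_3 = -17. This suggests x_m = 2^(m + 2) - 7^(m - 1).
For the base case m = 1: the formula gives 7 = 7 = x_1.
Suppose the result is true for m = k, so x_k = 2^(k + 2) - 7^(k - 1).
Then x_{k+1} = 7·x_k - 20·2^k = 7·(2^(k + 2) - 7^(k - 1)) - 20·2^k = 2^(k + 3) - 7^k = 2^((k+1) + 2) - 7^((k+1) - 1),
which is the claimed formula at m = k+1.
By induction, the statement is established for all m ≥ 1.

x_m = 2^(m + 2) - 7^(m - 1)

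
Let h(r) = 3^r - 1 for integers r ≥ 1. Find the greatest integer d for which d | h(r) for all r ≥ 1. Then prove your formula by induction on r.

Computing the first values: h(1) = 2 and h(2) = 8; gcd(2, 8) = 2, so d ≤ 2.
We prove 2 | 3^r - 1 for all r ≥ 1 by induction on r.
For the base case r = 1: h(1) = 2 = 2·(1), so 2 | h(1).
Inductive step: assume the claim holds for r = i, i.e. 2 | h(i). Then
3^{i+1} − 1^{i+1} = 3·3^i − 1·1^i = 3·(3^i − 1^i) + (2)·1^i. The first term is divisible by 2 by the inductive hypothesis, and the second term (2)·1^i is divisible by 2 since 2 | 2. Hence 2 | h(i+1).
Hence, by induction on r, the claim holds for every r ≥ 1.
Therefore the largest such d is 2.

d = 2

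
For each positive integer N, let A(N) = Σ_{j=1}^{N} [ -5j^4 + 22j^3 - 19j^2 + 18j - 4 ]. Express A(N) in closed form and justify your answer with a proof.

A(N) = -N(N^4 - 3N^3 - 3N^2 - 5N - 2)

We claim A(N) = -N(N^4 - 3N^3 - 3N^2 - 5N - 2) for all N ≥ 1.
Base step (N = 1): A(1) = 12, and the closed form gives 12. They agree.
For the inductive step, assume it holds for an arbitrary j ≥ 1, so A(j) = j(-j^4 + 3j^3 + 3j^2 + 5j + 2).
Then A(j+1) = A(j) + (-5j^4 + 2j^3 + 17j^2 + 26j + 12) = (j(-j^4 + 3j^3 + 3j^2 + 5j + 2)) + (-5j^4 + 2j^3 + 17j^2 + 26j + 12).
Simplifying, A(j+1) = -(j + 1)(j^4 + j^3 - 6j^2 - 16j - 12) = -(j+1)((j+1)^4 - 3(j+1)^3 - 3(j+1)^2 - 5(j+1) - 2),
which is the closed form with N = j+1.
Hence, by induction on N, the claim holds for every N ≥ 1.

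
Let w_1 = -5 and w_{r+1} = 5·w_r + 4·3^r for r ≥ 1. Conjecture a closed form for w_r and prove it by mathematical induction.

w_r = -2·3^r + 5^(r - 1)

Computing the first terms: w_1 = -5, w_2 = -13, w_3 = -29. This suggests w_r = -2·3^r + 5^(r - 1).
Base step (r = 1): the formula gives -5 = -5 = w_1.
Suppose the result is true for r = j, so w_j = -2·3^j + 5^(j - 1).
Then w_{j+1} = 5·w_j + 4·3^j = 5·(-2·3^j + 5^(j - 1)) + 4·3^j = -2·3^(j + 1) + 5^j = -2·3^(j+1) + 5^((j+1) - 1),
which is the claimed formula at r = j+1.
Hence, by induction on r, the claim holds for every r ≥ 1.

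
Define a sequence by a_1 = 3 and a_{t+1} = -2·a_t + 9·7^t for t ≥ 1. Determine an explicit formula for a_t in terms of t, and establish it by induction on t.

a_t = -(-2)^(t + 1) + 7^t

Computing the first terms: a_1 = 3, a_2 = 57, a_3 = 327. This suggests a_t = -(-2)^(t + 1) + 7^t.
For the base case t = 1: the formula gives 3 = 3 = a_1.
For the inductive step, assume it holds for an arbitrary m ≥ 1, so a_m = -(-2)^(m + 1) + 7^m.
Then a_{m+1} = -2·a_m + 9·7^m = -2·(-(-2)^(m + 1) + 7^m) + 9·7^m = -(-2)^(m + 2) + 7^(m + 1) = -(-2)^((m+1) + 1) + 7^(m+1),
which is the claimed formula at t = m+1.
Hence, by induction on t, the claim holds for every t ≥ 1.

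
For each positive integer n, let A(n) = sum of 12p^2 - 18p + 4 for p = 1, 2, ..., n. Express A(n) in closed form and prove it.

We claim A(n) = n(4n^2 - 3n - 3) for all n ≥ 1.
When n = 1: A(1) = -2, and the closed form gives -2. They agree.
Inductive step: assume the claim holds for n = p, so A(p) = p(4p^2 - 3p - 3).
Then A(p+1) = A(p) + (12p^2 + 6p - 2) = (p(4p^2 - 3p - 3)) + (12p^2 + 6p - 2).
Simplifying, A(p+1) = (p + 1)(4p^2 + 5p - 2) = (p+1)(4(p+1)^2 - 3(p+1) - 3),
which is the closed form with n = p+1.
By the principle of mathematical induction, the result holds for all n ≥ 1.

A(n) = n(4n^2 - 3n - 3)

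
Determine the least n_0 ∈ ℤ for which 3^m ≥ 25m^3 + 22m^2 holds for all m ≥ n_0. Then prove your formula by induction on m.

n_0 = 10

At m = 9: 19683 < 20007, so the inequality fails and n_0 ≥ 10. We prove 3^m ≥ 25m^3 + 22m^2 for all m ≥ 10.
Base case (m = 10): 3^m = 59049 and 25m^3 + 22m^2 = 27200, so 59049 ≥ 27200.
Inductive step: suppose the statement holds for some p ≥ 10, so 3^p ≥ 25p^3 + 22p^2.
Then 3^(p + 1) = 3·(3^p) ≥ 3·(25p^3 + 22p^2).
Also, for p ≥ 10 we have 3·(25p^3 + 22p^2) ≥ 25(p+1)^3 + 22(p+1)^2, since 3·(25p^3 + 22p^2) − (25(p+1)^3 + 22(p+1)^2) = 50p^3 - 31p^2 - 119p - 47, which is nonnegative for all p ≥ 10.
Combining, 3^(p + 1) ≥ 25(p+1)^3 + 22(p+1)^2.
By induction, the statement is established for all m ≥ 10.
Hence the smallest such n_0 is 10.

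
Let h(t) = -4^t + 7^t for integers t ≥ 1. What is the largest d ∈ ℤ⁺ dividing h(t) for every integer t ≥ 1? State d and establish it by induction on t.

d = 3

Computing the first values: h(1) = 3 and h(2) = 33; gcd(3, 33) = 3, so d ≤ 3.
We prove 3 | -4^t + 7^t for all t ≥ 1 by induction on t.
When t = 1: h(1) = 3 = 3·(1), so 3 | h(1).
For the inductive step, assume it holds for an arbitrary i ≥ 1, i.e. 3 | h(i). Then
7^{i+1} − 4^{i+1} = 7·7^i − 4·4^i = 7·(7^i − 4^i) + (3)·4^i. The first term is divisible by 3 by the inductive hypothesis, and the second term (3)·4^i is divisible by 3 since 3 | 3. Hence 3 | h(i+1).
Hence, by induction on t, the claim holds for every t ≥ 1.
Therefore the largest such d is 3.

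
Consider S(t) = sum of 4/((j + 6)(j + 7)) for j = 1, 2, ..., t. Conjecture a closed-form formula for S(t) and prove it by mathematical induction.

S(t) = 4t/(7(t + 7))

We claim S(t) = 4t/(7(t + 7)) for all t ≥ 1.
When t = 1: S(1) = 1/14, and the closed form gives 1/14. They agree.
For the inductive step, assume it holds for an arbitrary j ≥ 1, so S(j) = 4j/(7(j + 7)).
Then S(j+1) = S(j) + (4/((j + 7)(j + 8))) = (4j/(7(j + 7))) + (4/((j + 7)(j + 8))).
Simplifying, S(j+1) = 4(j + 1)/(7(j + 8)) = 4(j+1)/(7((j+1) + 7)),
which is the closed form with t = j+1.
By the principle of mathematical induction, the result holds for all t ≥ 1.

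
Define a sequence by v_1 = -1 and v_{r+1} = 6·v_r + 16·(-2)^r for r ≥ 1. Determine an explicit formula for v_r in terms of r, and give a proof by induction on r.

v_r = (-2)^(r + 1) - 5·6^(r - 1)

Computing the first terms: v_1 = -1, v_2 = -38, v_3 = -164. This suggests v_r = (-2)^(r + 1) - 5·6^(r - 1).
For the base case r = 1: the formula gives -1 = -1 = v_1.
Inductive step: suppose the statement holds for some k ≥ 1, so v_k = (-2)^(k + 1) - 5·6^(k - 1).
Then v_{k+1} = 6·v_k + 16·(-2)^k = 6·((-2)^(k + 1) - 5·6^(k - 1)) + 16·(-2)^k = (-2)^(k + 2) - 5·6^k = (-2)^((k+1) + 1) - 5·6^((k+1) - 1),
which is the claimed formula at r = k+1.
By induction, the statement is established for all r ≥ 1.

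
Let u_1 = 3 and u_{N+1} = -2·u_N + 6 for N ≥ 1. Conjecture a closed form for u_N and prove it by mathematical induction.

Computing the first terms: u_1 = 3, u_2 = 0, u_3 = 6. This suggests u_N = (-2)^(N - 1) + 2.
For the base case N = 1: the formula gives 3 = 3 = u_1.
Suppose the result is true for N = p, so u_p = (-2)^(p - 1) + 2.
Then u_{p+1} = -2·u_p + 6 = -2·((-2)^(p - 1) + 2) + 6 = (-2)^p + 2 = (-2)^((p+1) - 1) + 2,
which is the claimed formula at N = p+1.
This completes the induction.

u_N = (-2)^(N - 1) + 2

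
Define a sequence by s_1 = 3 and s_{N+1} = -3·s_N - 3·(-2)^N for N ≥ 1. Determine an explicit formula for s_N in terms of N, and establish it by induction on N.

s_N = -3(-2)^N + (-3)^N

Computing the first terms: s_1 = 3, s_2 = -3, s_3 = -3. This suggests s_N = -3(-2)^N + (-3)^N.
For the base case N = 1: the formula gives 3 = 3 = s_1.
Inductive step: suppose the statement holds for some p ≥ 1, so s_p = -3(-2)^p + (-3)^p.
Then s_{p+1} = -3·s_p - 3·(-2)^p = -3·(-3(-2)^p + (-3)^p) - 3·(-2)^p = -3(-2)^(p + 1) + (-3)^(p + 1),
which is the claimed formula at N = p+1.
Hence, by induction on N, the claim holds for every N ≥ 1.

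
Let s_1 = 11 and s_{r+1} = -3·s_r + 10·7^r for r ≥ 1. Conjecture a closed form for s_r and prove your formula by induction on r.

s_r = 4(-3)^(r - 1) + 7^r

Computing the first terms: s_1 = 11, s_2 = 37, s_3 = 379. This suggests s_r = 4(-3)^(r - 1) + 7^r.
Base step (r = 1): the formula gives 11 = 11 = s_1.
Inductive step: assume the claim holds for r = p, so s_p = 4(-3)^(p - 1) + 7^p.
Then s_{p+1} = -3·s_p + 10·7^p = -3·(4(-3)^(p - 1) + 7^p) + 10·7^p = 4(-3)^p + 7^(p + 1) = 4(-3)^((p+1) - 1) + 7^(p+1),
which is the claimed formula at r = p+1.
Hence, by induction on r, the claim holds for every r ≥ 1.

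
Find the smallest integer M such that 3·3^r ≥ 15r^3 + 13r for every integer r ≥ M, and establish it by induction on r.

At r = 6: 2187 < 3318, so the inequality fails and M ≥ 7. We prove 3·3^r ≥ 15r^3 + 13r for all r ≥ 7.
Base case (r = 7): 3·3^r = 6561 and 15r^3 + 13r = 5236, so 6561 ≥ 5236.
Inductive step: suppose the statement holds for some i ≥ 7, so 3·3^i ≥ 15i^3 + 13i.
Then 3·3^(i + 1) = 3·(3·3^i) ≥ 3·(15i^3 + 13i).
Also, for i ≥ 7 we have 3·(15i^3 + 13i) ≥ 15(i+1)^3 + 13(i+1), since 3·(15i^3 + 13i) − (15(i+1)^3 + 13(i+1)) = 30i^3 - 45i^2 - 19i - 28, which is nonnegative for all i ≥ 7.
Combining, 3·3^(i + 1) ≥ 15(i+1)^3 + 13(i+1).
By the principle of mathematical induction, the result holds for all r ≥ 7.
Hence the smallest such M is 7.

M = 7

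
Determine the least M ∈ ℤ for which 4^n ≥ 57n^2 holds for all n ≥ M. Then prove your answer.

M = 6

At n = 5: 1024 < 1425, so the inequality fails and M ≥ 6. We prove 4^n ≥ 57n^2 for all n ≥ 6.
For the base case n = 6: 4^n = 4096 and 57n^2 = 2052, so 4096 ≥ 2052.
Suppose the result is true for n = j, so 4^j ≥ 57j^2.
Then 4^(j + 1) = 4·(4^j) ≥ 4·(57j^2).
Also, for j ≥ 6 we have 4·(57j^2) ≥ 57(j+1)^2, since 4 ≥ (1 + 1/j)^2 for all j ≥ 6.
Combining, 4^(j + 1) ≥ 57(j+1)^2.
Hence, by induction on n, the claim holds for every n ≥ 6.
Hence the smallest such M is 6.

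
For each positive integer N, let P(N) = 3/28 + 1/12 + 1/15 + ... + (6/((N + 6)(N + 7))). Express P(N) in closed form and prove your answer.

P(N) = 6N/(7(N + 7))

We claim P(N) = 6N/(7(N + 7)) for all N ≥ 1.
Base case (N = 1): P(1) = 3/28, and the closed form gives 3/28. They agree.
Inductive step: suppose the statement holds for some p ≥ 1, so P(p) = 6p/(7(p + 7)).
Then P(p+1) = P(p) + (6/((p + 7)(p + 8))) = (6p/(7(p + 7))) + (6/((p + 7)(p + 8))).
Simplifying, P(p+1) = 6(p + 1)/(7(p + 8)) = 6(p+1)/(7((p+1) + 7)),
which is the closed form with N = p+1.
By induction, the statement is established for all N ≥ 1.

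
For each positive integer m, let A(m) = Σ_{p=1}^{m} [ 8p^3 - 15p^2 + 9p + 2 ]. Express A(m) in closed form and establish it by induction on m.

A(m) = m(2m^3 - m^2 - m + 4)

We claim A(m) = m(2m^3 - m^2 - m + 4) for all m ≥ 1.
Base case (m = 1): A(1) = 4, and the closed form gives 4. They agree.
Suppose the result is true for m = p, so A(p) = p(2p^3 - p^2 - p + 4).
Then A(p+1) = A(p) + (8p^3 + 9p^2 + 3p + 4) = (p(2p^3 - p^2 - p + 4)) + (8p^3 + 9p^2 + 3p + 4).
Simplifying, A(p+1) = (p + 1)(2p^3 + 5p^2 + 3p + 4) = (p+1)(2(p+1)^3 - (p+1)^2 - (p+1) + 4),
which is the closed form with m = p+1.
Hence, by induction on m, the claim holds for every m ≥ 1.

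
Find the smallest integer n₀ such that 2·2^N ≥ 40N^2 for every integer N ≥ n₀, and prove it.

n₀ = 12

At N = 11: 4096 < 4840, so the inequality fails and n₀ ≥ 12. We prove 2·2^N ≥ 40N^2 for all N ≥ 12.
When N = 12: 2·2^N = 8192 and 40N^2 = 5760, so 8192 ≥ 5760.
Suppose the result is true for N = m, so 2·2^m ≥ 40m^2.
Then 2·2^(m + 1) = 2·(2·2^m) ≥ 2·(40m^2).
Also, for m ≥ 12 we have 2·(40m^2) ≥ 40(m+1)^2, since 2 ≥ (1 + 1/m)^2 for all m ≥ 12.
Combining, 2·2^(m + 1) ≥ 40(m+1)^2.
By the principle of mathematical induction, the result holds for all N ≥ 12.
Hence the smallest such n₀ is 12.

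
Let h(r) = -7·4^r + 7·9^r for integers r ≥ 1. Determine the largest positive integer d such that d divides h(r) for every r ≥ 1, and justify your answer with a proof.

d = 35

Computing the first values: h(1) = 35 and h(2) = 455; gcd(35, 455) = 35, so d ≤ 35.
We prove 35 | -7·4^r + 7·9^r for all r ≥ 1 by induction on r.
Base case (r = 1): h(1) = 35 = 35·(1), so 35 | h(1).
For the inductive step, assume it holds for an arbitrary i ≥ 1, i.e. 35 | h(i). Then
h(i+1) − 9·h(i) = (-7·4^(i+1) + 7·9^(i+1)) − 9·(-7·4^i + 7·9^i) = (-7)·4^i·(4 − 9) = (35)·4^i. Since 35 | h(i) by the inductive hypothesis, 35 | 9·h(i); and 35 | 35 since 35 = 35·1. Therefore 35 | h(i+1).
By the principle of mathematical induction, the result holds for all r ≥ 1.
Therefore the largest such d is 35.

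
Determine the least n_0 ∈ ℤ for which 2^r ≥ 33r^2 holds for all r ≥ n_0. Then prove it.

At r = 12: 4096 < 4752, so the inequality fails and n_0 ≥ 13. We prove 2^r ≥ 33r^2 for all r ≥ 13.
Base step (r = 13): 2^r = 8192 and 33r^2 = 5577, so 8192 ≥ 5577.
For the inductive step, assume it holds for an arbitrary p ≥ 13, so 2^p ≥ 33p^2.
Then 2^(p + 1) = 2·(2^p) ≥ 2·(33p^2).
Also, for p ≥ 13 we have 2·(33p^2) ≥ 33(p+1)^2, since 2 ≥ (1 + 1/p)^2 for all p ≥ 13.
Combining, 2^(p + 1) ≥ 33(p+1)^2.
Hence, by induction on r, the claim holds for every r ≥ 13.
Hence the smallest such n_0 is 13.

n_0 = 13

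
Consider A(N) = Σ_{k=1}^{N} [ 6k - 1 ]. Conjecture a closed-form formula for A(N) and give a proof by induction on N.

We claim A(N) = N(3N + 2) for all N ≥ 1.
Base step (N = 1): A(1) = 5, and the closed form gives 5. They agree.
For the inductive step, assume it holds for an arbitrary k ≥ 1, so A(k) = k(3k + 2).
Then A(k+1) = A(k) + (6k + 5) = (k(3k + 2)) + (6k + 5).
Simplifying, A(k+1) = (k + 1)(3k + 5) = (k+1)(3(k+1) + 2),
which is the closed form with N = k+1.
Hence, by induction on N, the claim holds for every N ≥ 1.

A(N) = N(3N + 2)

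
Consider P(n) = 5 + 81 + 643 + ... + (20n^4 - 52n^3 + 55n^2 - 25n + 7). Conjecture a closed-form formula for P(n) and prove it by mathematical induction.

P(n) = n(4n^4 - 3n^3 - n^2 + 2n + 3)

We claim P(n) = n(4n^4 - 3n^3 - n^2 + 2n + 3) for all n ≥ 1.
For the base case n = 1: P(1) = 5, and the closed form gives 5. They agree.
For the inductive step, assume it holds for an arbitrary m ≥ 1, so P(m) = m(4m^4 - 3m^3 - m^2 + 2m + 3).
Then P(m+1) = P(m) + (20m^4 + 28m^3 + 19m^2 + 9m + 5) = (m(4m^4 - 3m^3 - m^2 + 2m + 3)) + (20m^4 + 28m^3 + 19m^2 + 9m + 5).
Simplifying, P(m+1) = (m + 1)(4m^4 + 13m^3 + 14m^2 + 7m + 5) = (m+1)(4(m+1)^4 - 3(m+1)^3 - (m+1)^2 + 2(m+1) + 3),
which is the closed form with n = m+1.
By the principle of mathematical induction, the result holds for all n ≥ 1.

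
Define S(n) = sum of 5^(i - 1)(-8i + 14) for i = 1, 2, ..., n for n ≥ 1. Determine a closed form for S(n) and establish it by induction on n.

We claim S(n) = 2·5^n(-n + 2) - 4 for all n ≥ 1.
For the base case n = 1: S(1) = 6, and the closed form gives 6. They agree.
Inductive step: assume the claim holds for n = i, so S(i) = 2·5^i(-i + 2) - 4.
Then S(i+1) = S(i) + (5^i(-8i + 6)) = (2·5^i(-i + 2) - 4) + (5^i(-8i + 6)).
Simplifying, S(i+1) = -10·5^i·i + 10·5^i - 4 = 2·5^(i+1)(-(i+1) + 2) - 4,
which is the closed form with n = i+1.
This completes the induction.

S(n) = 2·5^n(-n + 2) - 4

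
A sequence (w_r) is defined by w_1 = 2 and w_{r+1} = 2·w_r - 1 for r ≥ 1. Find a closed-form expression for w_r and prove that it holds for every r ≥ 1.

w_r = 2^(r - 1) + 1

Computing the first terms: w_1 = 2, w_2 = 3, w_3 = 5. This suggests w_r = 2^(r - 1) + 1.
For the base case r = 1: the formula gives 2 = 2 = w_1.
Suppose the result is true for r = p, so w_p = 2^(p - 1) + 1.
Then w_{p+1} = 2·w_p - 1 = 2·(2^(p - 1) + 1) - 1 = 2^p + 1 = 2^((p+1) - 1) + 1,
which is the claimed formula at r = p+1.
By the principle of mathematical induction, the result holds for all r ≥ 1.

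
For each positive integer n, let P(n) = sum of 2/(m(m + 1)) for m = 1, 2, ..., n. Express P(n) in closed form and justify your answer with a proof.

P(n) = 2n/(n + 1)

We claim P(n) = 2n/(n + 1) for all n ≥ 1.
Base step (n = 1): P(1) = 1, and the closed form gives 1. They agree.
Inductive step: suppose the statement holds for some m ≥ 1, so P(m) = 2m/(m + 1).
Then P(m+1) = P(m) + (2/((m + 1)(m + 2))) = (2m/(m + 1)) + (2/((m + 1)(m + 2))).
Simplifying, P(m+1) = 2(m + 1)/(m + 2) = 2(m+1)/((m+1) + 1),
which is the closed form with n = m+1.
This completes the induction.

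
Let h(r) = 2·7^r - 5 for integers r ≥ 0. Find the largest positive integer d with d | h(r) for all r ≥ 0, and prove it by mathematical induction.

d = 3

Computing the first values: h(0) = -3 and h(1) = 9; gcd(-3, 9) = 3, so d ≤ 3.
We prove 3 | 2·7^r - 5 for all r ≥ 0 by induction on r.
Base case (r = 0): h(0) = -3 = 3·(-1), so 3 | h(0).
Inductive step: suppose the statement holds for some m ≥ 0, i.e. 3 | h(m). Then
h(m+1) = 2·7^(m+1) - 5 = 7·(2·7^m - 5) + 30 = 7·h(m) + 30. The first term is divisible by 3 by the inductive hypothesis, and 30 is divisible by 3. Hence 3 | h(m+1).
This completes the induction.
Therefore the largest such d is 3.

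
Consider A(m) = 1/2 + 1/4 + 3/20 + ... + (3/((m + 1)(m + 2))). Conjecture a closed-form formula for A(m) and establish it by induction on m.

We claim A(m) = 3m/(2(m + 2)) for all m ≥ 1.
Base case (m = 1): A(1) = 1/2, and the closed form gives 1/2. They agree.
Inductive step: assume the claim holds for m = p, so A(p) = 3p/(2(p + 2)).
Then A(p+1) = A(p) + (3/((p + 2)(p + 3))) = (3p/(2(p + 2))) + (3/((p + 2)(p + 3))).
Simplifying, A(p+1) = 3(p + 1)/(2(p + 3)) = 3(p+1)/(2((p+1) + 2)),
which is the closed form with m = p+1.
Hence, by induction on m, the claim holds for every m ≥ 1.

A(m) = 3m/(2(m + 2))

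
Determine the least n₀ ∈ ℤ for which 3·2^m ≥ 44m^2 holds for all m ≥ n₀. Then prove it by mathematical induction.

At m = 10: 3072 < 4400, so the inequality fails and n₀ ≥ 11. We prove 3·2^m ≥ 44m^2 for all m ≥ 11.
For the base case m = 11: 3·2^m = 6144 and 44m^2 = 5324, so 6144 ≥ 5324.
Suppose the result is true for m = j, so 3·2^j ≥ 44j^2.
Then 3·2^(j + 1) = 2·(3·2^j) ≥ 2·(44j^2).
Also, for j ≥ 11 we have 2·(44j^2) ≥ 44(j+1)^2, since 2 ≥ (1 + 1/j)^2 for all j ≥ 11.
Combining, 3·2^(j + 1) ≥ 44(j+1)^2.
Hence, by induction on m, the claim holds for every m ≥ 11.
Hence the smallest such n₀ is 11.

n₀ = 11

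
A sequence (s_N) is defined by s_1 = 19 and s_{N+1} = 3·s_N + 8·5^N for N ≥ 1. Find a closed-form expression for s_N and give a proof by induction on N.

s_N = -3^(N - 1) + 4·5^N

Computing the first terms: s_1 = 19, s_2 = 97, s_3 = 491. This suggests s_N = -3^(N - 1) + 4·5^N.
Base step (N = 1): the formula gives 19 = 19 = s_1.
Inductive step: suppose the statement holds for some r ≥ 1, so s_r = -3^(r - 1) + 4·5^r.
Then s_{r+1} = 3·s_r + 8·5^r = 3·(-3^(r - 1) + 4·5^r) + 8·5^r = -3^r + 4·5^(r + 1) = -3^((r+1) - 1) + 4·5^(r+1),
which is the claimed formula at N = r+1.
By induction, the statement is established for all N ≥ 1.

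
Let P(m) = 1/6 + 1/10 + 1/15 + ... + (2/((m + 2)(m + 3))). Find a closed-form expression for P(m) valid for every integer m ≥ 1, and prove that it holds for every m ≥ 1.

P(m) = 2m/(3(m + 3))

We claim P(m) = 2m/(3(m + 3)) for all m ≥ 1.
Base case (m = 1): P(1) = 1/6, and the closed form gives 1/6. They agree.
Inductive step: assume the claim holds for m = p, so P(p) = 2p/(3(p + 3)).
Then P(p+1) = P(p) + (2/((p + 3)(p + 4))) = (2p/(3(p + 3))) + (2/((p + 3)(p + 4))).
Simplifying, P(p+1) = 2(p + 1)/(3(p + 4)) = 2(p+1)/(3((p+1) + 3)),
which is the closed form with m = p+1.
Hence, by induction on m, the claim holds for every m ≥ 1.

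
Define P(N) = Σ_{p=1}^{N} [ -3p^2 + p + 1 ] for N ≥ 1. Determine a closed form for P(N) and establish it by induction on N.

We claim P(N) = -N(N^2 + N - 1) for all N ≥ 1.
For the base case N = 1: P(1) = -1, and the closed form gives -1. They agree.
For the inductive step, assume it holds for an arbitrary p ≥ 1, so P(p) = p(-p^2 - p + 1).
Then P(p+1) = P(p) + (p - 3(p + 1)^2 + 2) = (p(-p^2 - p + 1)) + (p - 3(p + 1)^2 + 2).
Simplifying, P(p+1) = -(p + 1)(p^2 + 3p + 1) = -(p+1)((p+1)^2 + (p+1) - 1),
which is the closed form with N = p+1.
By induction, the statement is established for all N ≥ 1.

P(N) = -N(N^2 + N - 1)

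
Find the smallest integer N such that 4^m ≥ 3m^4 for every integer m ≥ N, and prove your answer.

N = 6

At m = 5: 1024 < 1875, so the inequality fails and N ≥ 6. We prove 4^m ≥ 3m^4 for all m ≥ 6.
For the base case m = 6: 4^m = 4096 and 3m^4 = 3888, so 4096 ≥ 3888.
Inductive step: suppose the statement holds for some i ≥ 6, so 4^i ≥ 3i^4.
Then 4^(i + 1) = 4·(4^i) ≥ 4·(3i^4).
Also, for i ≥ 6 we have 4·(3i^4) ≥ 3(i+1)^4, since 4 ≥ (1 + 1/i)^4 for all i ≥ 6.
Combining, 4^(i + 1) ≥ 3(i+1)^4.
By induction, the statement is established for all m ≥ 6.
Hence the smallest such N is 6.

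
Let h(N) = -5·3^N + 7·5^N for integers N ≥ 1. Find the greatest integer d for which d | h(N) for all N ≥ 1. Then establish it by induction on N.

Computing the first values: h(1) = 20 and h(2) = 130; gcd(20, 130) = 10, so d ≤ 10.
We prove 10 | -5·3^N + 7·5^N for all N ≥ 1 by induction on N.
Base case (N = 1): h(1) = 20 = 10·(2), so 10 | h(1).
Suppose the result is true for N = i, i.e. 10 | h(i). Then
h(i+1) − 5·h(i) = (-5·3^(i+1) + 7·5^(i+1)) − 5·(-5·3^i + 7·5^i) = (-5)·3^i·(3 − 5) = (10)·3^i. Since 10 | h(i) by the inductive hypothesis, 10 | 5·h(i); and 10 | 10 since 10 = 10·1. Therefore 10 | h(i+1).
By the principle of mathematical induction, the result holds for all N ≥ 1.
Therefore the largest such d is 10.

d = 10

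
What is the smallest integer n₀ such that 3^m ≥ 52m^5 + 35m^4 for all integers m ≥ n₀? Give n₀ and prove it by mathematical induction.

n₀ = 17

At m = 16: 43046721 < 56819712, so the inequality fails and n₀ ≥ 17. We prove 3^m ≥ 52m^5 + 35m^4 for all m ≥ 17.
For the base case m = 17: 3^m = 129140163 and 52m^5 + 35m^4 = 76755799, so 129140163 ≥ 76755799.
Suppose the result is true for m = i, so 3^i ≥ 52i^5 + 35i^4.
Then 3^(i + 1) = 3·(3^i) ≥ 3·(52i^5 + 35i^4).
Also, for i ≥ 17 we have 3·(52i^5 + 35i^4) ≥ 52(i+1)^5 + 35(i+1)^4, since 3·(52i^5 + 35i^4) − (52(i+1)^5 + 35(i+1)^4) = 104i^5 - 190i^4 - 660i^3 - 730i^2 - 400i - 87, which is nonnegative for all i ≥ 17.
Combining, 3^(i + 1) ≥ 52(i+1)^5 + 35(i+1)^4.
By the principle of mathematical induction, the result holds for all m ≥ 17.
Hence the smallest such n₀ is 17.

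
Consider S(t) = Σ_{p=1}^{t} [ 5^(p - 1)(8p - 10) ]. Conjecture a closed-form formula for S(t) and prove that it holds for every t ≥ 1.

S(t) = 5^t(2t - 3) + 3

We claim S(t) = 5^t(2t - 3) + 3 for all t ≥ 1.
Base case (t = 1): S(1) = -2, and the closed form gives -2. They agree.
For the inductive step, assume it holds for an arbitrary p ≥ 1, so S(p) = 5^p(2p - 3) + 3.
Then S(p+1) = S(p) + (5^p(8p - 2)) = (5^p(2p - 3) + 3) + (5^p(8p - 2)).
Simplifying, S(p+1) = 10·5^p·p - 5·5^p + 3 = 5^(p+1)(2(p+1) - 3) + 3,
which is the closed form with t = p+1.
By the principle of mathematical induction, the result holds for all t ≥ 1.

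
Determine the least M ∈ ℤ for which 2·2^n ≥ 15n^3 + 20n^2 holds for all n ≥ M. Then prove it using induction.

At n = 14: 32768 < 45080, so the inequality fails and M ≥ 15. We prove 2·2^n ≥ 15n^3 + 20n^2 for all n ≥ 15.
Base case (n = 15): 2·2^n = 65536 and 15n^3 + 20n^2 = 55125, so 65536 ≥ 55125.
Suppose the result is true for n = m, so 2·2^m ≥ 15m^3 + 20m^2.
Then 2·2^(m + 1) = 2·(2·2^m) ≥ 2·(15m^3 + 20m^2).
Also, for m ≥ 15 we have 2·(15m^3 + 20m^2) ≥ 15(m+1)^3 + 20(m+1)^2, since 2·(15m^3 + 20m^2) − (15(m+1)^3 + 20(m+1)^2) = 15m^3 - 25m^2 - 85m - 35, which is nonnegative for all m ≥ 15.
Combining, 2·2^(m + 1) ≥ 15(m+1)^3 + 20(m+1)^2.
By the principle of mathematical induction, the result holds for all n ≥ 15.
Hence the smallest such M is 15.

M = 15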